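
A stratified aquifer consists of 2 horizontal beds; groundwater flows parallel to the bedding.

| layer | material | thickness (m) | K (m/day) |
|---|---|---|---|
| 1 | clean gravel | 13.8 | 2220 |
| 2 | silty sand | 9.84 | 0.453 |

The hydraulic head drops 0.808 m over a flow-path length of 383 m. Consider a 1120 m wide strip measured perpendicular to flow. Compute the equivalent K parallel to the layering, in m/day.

1300

Flow is parallel to layering, so each bed carries its own Darcy discharge and the transmissivities add.
Σ(K_i·b_i) = 2220×13.8 + 0.453×9.84 = 30640 m²/day.
Total thickness b = 23.64 m, so K_eq = Σ(K_i·b_i)/b = 1296 m/day.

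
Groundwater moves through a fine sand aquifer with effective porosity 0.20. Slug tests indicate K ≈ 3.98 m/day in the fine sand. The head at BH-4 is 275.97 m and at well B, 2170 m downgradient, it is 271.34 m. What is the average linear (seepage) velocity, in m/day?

0.0425

Hydraulic gradient i = (275.97 − 271.34) / 2170 = 4.63 / 2170 = 0.002134.
Darcy flux q = K · i = 3.980 × 0.002134 = 0.008492 m/day.
Seepage velocity v = q / n_e = 0.008492 / 0.20 = 0.04246 m/day.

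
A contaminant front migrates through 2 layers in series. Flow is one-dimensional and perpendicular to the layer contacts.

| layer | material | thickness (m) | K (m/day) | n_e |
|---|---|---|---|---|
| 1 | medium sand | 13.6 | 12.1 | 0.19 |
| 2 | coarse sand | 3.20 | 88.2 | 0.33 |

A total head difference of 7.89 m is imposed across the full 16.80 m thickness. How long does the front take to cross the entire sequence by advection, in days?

0.535

With flow normal to the layers, continuity requires the same specific discharge q through every layer.
Σ(b_i/K_i) = 13.6/12.1 + 3.20/88.2 = 1.160 d.
q = Δh / Σ(b_i/K_i) = 7.89 / 1.160 = 6.800 m/day.
In each layer the seepage velocity is v_i = q/n_i, so the layer transit time is t_i = b_i·n_i / q:
  layer 1 (medium sand): t_1 = 13.6 × 0.19 / 6.800 = 0.3800 d
  layer 2 (coarse sand): t_2 = 3.20 × 0.33 / 6.800 = 0.1553 d
Total t = Σ t_i = 0.5353 days.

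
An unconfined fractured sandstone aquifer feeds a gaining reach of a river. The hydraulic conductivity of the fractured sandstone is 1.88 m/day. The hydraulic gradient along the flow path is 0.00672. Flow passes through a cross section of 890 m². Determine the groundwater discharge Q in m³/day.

Hydraulic gradient i = 0.00672.
Darcy's law: Q = K · A · i = 1.880 × 890.0 × 0.006720 = 11.24 m³/day.

11.2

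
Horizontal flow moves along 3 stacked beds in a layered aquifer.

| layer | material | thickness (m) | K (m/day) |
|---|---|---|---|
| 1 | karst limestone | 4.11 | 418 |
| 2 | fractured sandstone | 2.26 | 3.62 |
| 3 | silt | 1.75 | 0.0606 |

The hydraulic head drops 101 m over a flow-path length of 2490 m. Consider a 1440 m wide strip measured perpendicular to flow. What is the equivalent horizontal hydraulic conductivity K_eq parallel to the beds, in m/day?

213

Flow is parallel to layering, so each bed carries its own Darcy discharge and the transmissivities add.
Σ(K_i·b_i) = 418×4.11 + 3.62×2.26 + 0.0606×1.75 = 1726 m²/day.
Total thickness b = 8.120 m, so K_eq = Σ(K_i·b_i)/b = 212.6 m/day.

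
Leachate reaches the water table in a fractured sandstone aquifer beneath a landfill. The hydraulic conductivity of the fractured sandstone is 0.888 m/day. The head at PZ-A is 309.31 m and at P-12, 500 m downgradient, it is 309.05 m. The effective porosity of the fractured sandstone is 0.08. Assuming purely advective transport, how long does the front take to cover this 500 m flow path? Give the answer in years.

Hydraulic gradient i = (309.31 − 309.05) / 500 = 0.26 / 500 = 0.0005200.
Darcy flux q = K · i = 0.8880 × 0.0005200 = 0.0004618 m/day.
Seepage velocity v = q / n_e = 0.0004618 / 0.08 = 0.005772 m/day.
Travel time t = L / v = 500 / 0.005772 = 86625 days = 237.2 years.

237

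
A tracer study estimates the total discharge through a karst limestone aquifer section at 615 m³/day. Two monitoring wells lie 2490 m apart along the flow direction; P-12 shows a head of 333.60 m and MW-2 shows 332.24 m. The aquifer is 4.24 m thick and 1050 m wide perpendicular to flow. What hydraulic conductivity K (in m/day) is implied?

Cross-sectional area A = 1050 × 4.24 = 4452 m².
Hydraulic gradient i = (333.60 − 332.24) / 2490 = 1.36 / 2490 = 0.0005462.
From Q = K·A·i, K = Q / (A·i) = 615 / (4452 × 0.0005462) = 252.9 m/day.

253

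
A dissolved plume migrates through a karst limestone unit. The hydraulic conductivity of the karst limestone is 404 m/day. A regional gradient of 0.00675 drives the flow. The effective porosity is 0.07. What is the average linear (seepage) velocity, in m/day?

Hydraulic gradient i = 0.00675.
Darcy flux q = K · i = 404.0 × 0.006750 = 2.727 m/day.
Seepage velocity v = q / n_e = 2.727 / 0.07 = 38.96 m/day.

39.0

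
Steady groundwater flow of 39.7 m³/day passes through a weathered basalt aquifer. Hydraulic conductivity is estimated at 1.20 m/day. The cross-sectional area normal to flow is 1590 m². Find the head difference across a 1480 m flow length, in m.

30.8

From Q = K·A·i, i = Q / (K·A) = 39.7 / (1.200 × 1590) = 0.02081.
Head loss Δh = i · L = 0.02081 × 1480 = 30.79 m.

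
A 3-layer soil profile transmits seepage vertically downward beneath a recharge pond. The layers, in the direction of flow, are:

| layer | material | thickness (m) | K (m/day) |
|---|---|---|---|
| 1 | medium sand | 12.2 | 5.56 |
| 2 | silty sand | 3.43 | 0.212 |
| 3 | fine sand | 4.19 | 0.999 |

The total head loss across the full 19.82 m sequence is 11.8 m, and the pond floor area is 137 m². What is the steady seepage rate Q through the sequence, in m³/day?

Flow is perpendicular to layering, so the layers act in series and the equivalent K is the thickness-weighted harmonic mean.
Total thickness L = 12.2 + 3.43 + 4.19 = 19.82 m.
Σ(b_i/K_i) = 12.2/5.56 + 3.43/0.212 + 4.19/0.999 = 22.57 d.
K_eq = L / Σ(b_i/K_i) = 19.82 / 22.57 = 0.8782 m/day.
Q = K_eq · A · (Δh/L) = 0.8782 × 137 × (11.8/19.82) = 71.63 m³/day.

71.6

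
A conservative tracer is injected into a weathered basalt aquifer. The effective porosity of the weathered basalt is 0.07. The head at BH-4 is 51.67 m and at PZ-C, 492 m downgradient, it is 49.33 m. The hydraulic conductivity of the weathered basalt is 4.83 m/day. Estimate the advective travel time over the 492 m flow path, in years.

4.10

Hydraulic gradient i = (51.67 − 49.33) / 492 = 2.34 / 492 = 0.004756.
Darcy flux q = K · i = 4.830 × 0.004756 = 0.02297 m/day.
Seepage velocity v = q / n_e = 0.02297 / 0.07 = 0.3282 m/day.
Travel time t = L / v = 492 / 0.3282 = 1499 days = 4.105 years.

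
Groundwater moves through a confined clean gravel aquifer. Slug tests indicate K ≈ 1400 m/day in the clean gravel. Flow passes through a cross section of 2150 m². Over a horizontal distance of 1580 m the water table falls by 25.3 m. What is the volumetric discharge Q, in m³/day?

48200

Hydraulic gradient i = Δh / L = 25.3 / 1580 = 0.01601.
Darcy's law: Q = K · A · i = 1400 × 2150 × 0.01601 = 48198 m³/day.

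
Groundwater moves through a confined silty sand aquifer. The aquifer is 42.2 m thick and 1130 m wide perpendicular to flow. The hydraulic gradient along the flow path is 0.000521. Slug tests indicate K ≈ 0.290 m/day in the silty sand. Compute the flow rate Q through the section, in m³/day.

Cross-sectional area A = 1130 × 42.2 = 47686 m².
Hydraulic gradient i = 0.000521.
Darcy's law: Q = K · A · i = 0.2900 × 47686 × 0.0005210 = 7.205 m³/day.

7.20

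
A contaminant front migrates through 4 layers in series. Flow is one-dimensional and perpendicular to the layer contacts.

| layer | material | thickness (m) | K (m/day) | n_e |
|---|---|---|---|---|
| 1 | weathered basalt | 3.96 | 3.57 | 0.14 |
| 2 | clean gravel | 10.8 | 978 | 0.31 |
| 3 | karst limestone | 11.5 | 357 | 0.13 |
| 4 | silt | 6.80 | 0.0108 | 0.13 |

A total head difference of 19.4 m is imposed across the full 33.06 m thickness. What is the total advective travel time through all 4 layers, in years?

With flow normal to the layers, continuity requires the same specific discharge q through every layer.
Σ(b_i/K_i) = 3.96/3.57 + 10.8/978 + 11.5/357 + 6.80/0.0108 = 630.8 d.
q = Δh / Σ(b_i/K_i) = 19.4 / 630.8 = 0.03076 m/day.
In each layer the seepage velocity is v_i = q/n_i, so the layer transit time is t_i = b_i·n_i / q:
  layer 1 (weathered basalt): t_1 = 3.96 × 0.14 / 0.03076 = 18.03 d
  layer 2 (clean gravel): t_2 = 10.8 × 0.31 / 0.03076 = 108.9 d
  layer 3 (karst limestone): t_3 = 11.5 × 0.13 / 0.03076 = 48.61 d
  layer 4 (silt): t_4 = 6.80 × 0.13 / 0.03076 = 28.74 d
Total t = Σ t_i = 204.2 days = 0.5592 years.

0.559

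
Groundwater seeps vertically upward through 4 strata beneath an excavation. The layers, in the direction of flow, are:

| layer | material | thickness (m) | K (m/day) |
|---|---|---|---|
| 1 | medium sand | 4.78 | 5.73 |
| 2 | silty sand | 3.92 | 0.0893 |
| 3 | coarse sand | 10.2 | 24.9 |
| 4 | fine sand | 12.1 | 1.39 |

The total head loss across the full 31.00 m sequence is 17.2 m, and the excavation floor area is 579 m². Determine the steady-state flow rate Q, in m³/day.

Flow is perpendicular to layering, so the layers act in series and the equivalent K is the thickness-weighted harmonic mean.
Total thickness L = 4.78 + 3.92 + 10.2 + 12.1 = 31.00 m.
Σ(b_i/K_i) = 4.78/5.73 + 3.92/0.0893 + 10.2/24.9 + 12.1/1.39 = 53.85 d.
K_eq = L / Σ(b_i/K_i) = 31.00 / 53.85 = 0.5757 m/day.
Q = K_eq · A · (Δh/L) = 0.5757 × 579 × (17.2/31.00) = 185.0 m³/day.

185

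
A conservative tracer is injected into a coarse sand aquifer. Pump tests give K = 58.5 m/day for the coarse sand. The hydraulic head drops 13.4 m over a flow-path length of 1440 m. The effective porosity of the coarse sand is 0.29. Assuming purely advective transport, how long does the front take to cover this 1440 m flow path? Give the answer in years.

2.10

Hydraulic gradient i = Δh / L = 13.4 / 1440 = 0.009306.
Darcy flux q = K · i = 58.50 × 0.009306 = 0.5444 m/day.
Seepage velocity v = q / n_e = 0.5444 / 0.29 = 1.877 m/day.
Travel time t = L / v = 1440 / 1.877 = 767.1 days = 2.100 years.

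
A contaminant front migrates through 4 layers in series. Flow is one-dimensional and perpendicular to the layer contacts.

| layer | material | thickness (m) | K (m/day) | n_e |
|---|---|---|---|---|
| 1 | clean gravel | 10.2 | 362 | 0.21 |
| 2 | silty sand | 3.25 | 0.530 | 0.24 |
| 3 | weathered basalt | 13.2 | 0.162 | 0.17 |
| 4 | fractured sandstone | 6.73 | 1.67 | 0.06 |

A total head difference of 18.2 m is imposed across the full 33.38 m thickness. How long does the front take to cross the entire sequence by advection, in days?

28.1

With flow normal to the layers, continuity requires the same specific discharge q through every layer.
Σ(b_i/K_i) = 10.2/362 + 3.25/0.530 + 13.2/0.162 + 6.73/1.67 = 91.67 d.
q = Δh / Σ(b_i/K_i) = 18.2 / 91.67 = 0.1985 m/day.
In each layer the seepage velocity is v_i = q/n_i, so the layer transit time is t_i = b_i·n_i / q:
  layer 1 (clean gravel): t_1 = 10.2 × 0.21 / 0.1985 = 10.79 d
  layer 2 (silty sand): t_2 = 3.25 × 0.24 / 0.1985 = 3.929 d
  layer 3 (weathered basalt): t_3 = 13.2 × 0.17 / 0.1985 = 11.30 d
  layer 4 (fractured sandstone): t_4 = 6.73 × 0.06 / 0.1985 = 2.034 d
Total t = Σ t_i = 28.05 days.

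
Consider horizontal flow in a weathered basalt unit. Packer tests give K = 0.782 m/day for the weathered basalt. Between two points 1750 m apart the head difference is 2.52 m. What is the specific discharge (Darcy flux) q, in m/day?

0.00113

Hydraulic gradient i = Δh / L = 2.52 / 1750 = 0.001440.
Specific discharge q = K · i = 0.7820 × 0.001440 = 0.001126 m/day.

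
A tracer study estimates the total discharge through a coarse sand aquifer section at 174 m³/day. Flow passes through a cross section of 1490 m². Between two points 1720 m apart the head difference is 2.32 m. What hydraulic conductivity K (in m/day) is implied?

86.6

Hydraulic gradient i = Δh / L = 2.32 / 1720 = 0.001349.
From Q = K·A·i, K = Q / (A·i) = 174 / (1490 × 0.001349) = 86.58 m/day.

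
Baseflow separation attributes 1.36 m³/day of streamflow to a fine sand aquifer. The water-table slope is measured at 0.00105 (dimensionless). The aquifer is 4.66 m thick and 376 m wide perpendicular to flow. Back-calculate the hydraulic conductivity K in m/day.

0.739

Cross-sectional area A = 376 × 4.66 = 1752 m².
Hydraulic gradient i = 0.00105.
From Q = K·A·i, K = Q / (A·i) = 1.36 / (1752 × 0.001050) = 0.7392 m/day.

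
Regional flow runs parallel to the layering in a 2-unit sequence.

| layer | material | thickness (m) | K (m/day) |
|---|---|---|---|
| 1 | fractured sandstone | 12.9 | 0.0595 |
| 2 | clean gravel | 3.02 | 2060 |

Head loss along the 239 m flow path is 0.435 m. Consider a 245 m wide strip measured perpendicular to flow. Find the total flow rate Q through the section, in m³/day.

Flow is parallel to layering, so each bed carries its own Darcy discharge and the transmissivities add.
Σ(K_i·b_i) = 0.0595×12.9 + 2060×3.02 = 6222 m²/day.
Hydraulic gradient i = Δh / L = 0.435 / 239 = 0.001820.
Q = Σ(K_i·b_i) · W · i = 6222 × 245 × 0.001820 = 2775 m³/day.

2770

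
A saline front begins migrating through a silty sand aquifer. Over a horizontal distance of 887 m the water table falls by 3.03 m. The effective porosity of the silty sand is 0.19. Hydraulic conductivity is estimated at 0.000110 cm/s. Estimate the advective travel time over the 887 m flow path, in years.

Convert K: 0.000110 cm/s × 864 = 0.09504 m/day.
Hydraulic gradient i = Δh / L = 3.03 / 887 = 0.003416.
Darcy flux q = K · i = 0.09504 × 0.003416 = 0.0003247 m/day.
Seepage velocity v = q / n_e = 0.0003247 / 0.19 = 0.001709 m/day.
Travel time t = L / v = 887 / 0.001709 = 5.191e+05 days = 1421 years.

1420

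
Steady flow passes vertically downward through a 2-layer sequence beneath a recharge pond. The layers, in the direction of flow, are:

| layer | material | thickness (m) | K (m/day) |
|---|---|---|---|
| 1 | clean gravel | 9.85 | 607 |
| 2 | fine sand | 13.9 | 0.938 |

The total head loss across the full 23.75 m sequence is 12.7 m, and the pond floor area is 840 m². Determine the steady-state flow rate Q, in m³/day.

719

Flow is perpendicular to layering, so the layers act in series and the equivalent K is the thickness-weighted harmonic mean.
Total thickness L = 9.85 + 13.9 = 23.75 m.
Σ(b_i/K_i) = 9.85/607 + 13.9/0.938 = 14.83 d.
K_eq = L / Σ(b_i/K_i) = 23.75 / 14.83 = 1.601 m/day.
Q = K_eq · A · (Δh/L) = 1.601 × 840 × (12.7/23.75) = 719.1 m³/day.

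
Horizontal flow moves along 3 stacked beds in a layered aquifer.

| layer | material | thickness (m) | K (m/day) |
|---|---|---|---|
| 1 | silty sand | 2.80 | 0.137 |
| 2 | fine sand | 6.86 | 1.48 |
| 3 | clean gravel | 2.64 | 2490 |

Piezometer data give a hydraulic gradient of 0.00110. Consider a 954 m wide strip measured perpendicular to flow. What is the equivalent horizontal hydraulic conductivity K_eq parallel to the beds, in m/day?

Flow is parallel to layering, so each bed carries its own Darcy discharge and the transmissivities add.
Σ(K_i·b_i) = 0.137×2.80 + 1.48×6.86 + 2490×2.64 = 6584 m²/day.
Total thickness b = 12.30 m, so K_eq = Σ(K_i·b_i)/b = 535.3 m/day.

535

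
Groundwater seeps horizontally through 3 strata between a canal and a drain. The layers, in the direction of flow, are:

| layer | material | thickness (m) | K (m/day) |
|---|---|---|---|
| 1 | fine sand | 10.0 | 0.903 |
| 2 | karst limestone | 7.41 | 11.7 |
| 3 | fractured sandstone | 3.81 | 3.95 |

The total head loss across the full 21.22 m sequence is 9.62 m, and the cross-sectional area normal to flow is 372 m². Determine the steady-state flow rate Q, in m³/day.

Flow is perpendicular to layering, so the layers act in series and the equivalent K is the thickness-weighted harmonic mean.
Total thickness L = 10.0 + 7.41 + 3.81 = 21.22 m.
Σ(b_i/K_i) = 10.0/0.903 + 7.41/11.7 + 3.81/3.95 = 12.67 d.
K_eq = L / Σ(b_i/K_i) = 21.22 / 12.67 = 1.675 m/day.
Q = K_eq · A · (Δh/L) = 1.675 × 372 × (9.62/21.22) = 282.4 m³/day.

282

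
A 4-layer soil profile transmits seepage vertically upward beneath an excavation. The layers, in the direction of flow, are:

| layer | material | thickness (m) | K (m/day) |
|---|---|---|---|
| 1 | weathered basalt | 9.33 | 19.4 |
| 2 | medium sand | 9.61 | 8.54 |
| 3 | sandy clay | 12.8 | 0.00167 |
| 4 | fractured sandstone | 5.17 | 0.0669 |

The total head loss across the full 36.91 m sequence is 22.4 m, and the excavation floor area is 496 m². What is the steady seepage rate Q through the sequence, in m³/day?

1.43

Flow is perpendicular to layering, so the layers act in series and the equivalent K is the thickness-weighted harmonic mean.
Total thickness L = 9.33 + 9.61 + 12.8 + 5.17 = 36.91 m.
Σ(b_i/K_i) = 9.33/19.4 + 9.61/8.54 + 12.8/0.00167 + 5.17/0.0669 = 7744 d.
K_eq = L / Σ(b_i/K_i) = 36.91 / 7744 = 0.004767 m/day.
Q = K_eq · A · (Δh/L) = 0.004767 × 496 × (22.4/36.91) = 1.435 m³/day.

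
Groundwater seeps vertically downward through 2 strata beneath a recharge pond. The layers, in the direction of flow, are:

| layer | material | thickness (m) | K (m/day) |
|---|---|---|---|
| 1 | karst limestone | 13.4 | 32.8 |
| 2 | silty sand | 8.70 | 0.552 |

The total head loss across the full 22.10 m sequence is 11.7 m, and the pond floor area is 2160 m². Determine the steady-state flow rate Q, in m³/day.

Flow is perpendicular to layering, so the layers act in series and the equivalent K is the thickness-weighted harmonic mean.
Total thickness L = 13.4 + 8.70 = 22.10 m.
Σ(b_i/K_i) = 13.4/32.8 + 8.70/0.552 = 16.17 d.
K_eq = L / Σ(b_i/K_i) = 22.10 / 16.17 = 1.367 m/day.
Q = K_eq · A · (Δh/L) = 1.367 × 2160 × (11.7/22.10) = 1563 m³/day.

1560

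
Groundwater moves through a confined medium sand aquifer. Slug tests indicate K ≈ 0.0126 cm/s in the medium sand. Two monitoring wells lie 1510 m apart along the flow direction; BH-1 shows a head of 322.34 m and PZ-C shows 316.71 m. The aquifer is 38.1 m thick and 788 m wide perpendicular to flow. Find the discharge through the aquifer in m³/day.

1220

Convert K: 0.0126 cm/s × 864 = 10.89 m/day.
Cross-sectional area A = 788 × 38.1 = 30023 m².
Hydraulic gradient i = (322.34 − 316.71) / 1510 = 5.63 / 1510 = 0.003728.
Darcy's law: Q = K · A · i = 10.89 × 30023 × 0.003728 = 1219 m³/day.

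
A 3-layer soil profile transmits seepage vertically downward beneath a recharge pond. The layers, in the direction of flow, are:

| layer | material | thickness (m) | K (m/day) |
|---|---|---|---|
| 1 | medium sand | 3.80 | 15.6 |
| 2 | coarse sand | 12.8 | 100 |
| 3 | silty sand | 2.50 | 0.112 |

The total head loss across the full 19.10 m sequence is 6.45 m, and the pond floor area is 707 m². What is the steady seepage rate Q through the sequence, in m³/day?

201

Flow is perpendicular to layering, so the layers act in series and the equivalent K is the thickness-weighted harmonic mean.
Total thickness L = 3.80 + 12.8 + 2.50 = 19.10 m.
Σ(b_i/K_i) = 3.80/15.6 + 12.8/100 + 2.50/0.112 = 22.69 d.
K_eq = L / Σ(b_i/K_i) = 19.10 / 22.69 = 0.8417 m/day.
Q = K_eq · A · (Δh/L) = 0.8417 × 707 × (6.45/19.10) = 200.9 m³/day.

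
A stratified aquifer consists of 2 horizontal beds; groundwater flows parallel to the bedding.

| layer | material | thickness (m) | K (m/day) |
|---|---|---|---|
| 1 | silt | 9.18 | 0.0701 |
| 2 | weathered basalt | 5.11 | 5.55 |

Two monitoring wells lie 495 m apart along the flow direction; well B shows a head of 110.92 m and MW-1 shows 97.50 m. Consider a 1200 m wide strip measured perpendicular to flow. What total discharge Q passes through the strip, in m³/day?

944

Flow is parallel to layering, so each bed carries its own Darcy discharge and the transmissivities add.
Σ(K_i·b_i) = 0.0701×9.18 + 5.55×5.11 = 29.00 m²/day.
Hydraulic gradient i = (110.92 − 97.50) / 495 = 13.42 / 495 = 0.02711.
Q = Σ(K_i·b_i) · W · i = 29.00 × 1200 × 0.02711 = 943.6 m³/day.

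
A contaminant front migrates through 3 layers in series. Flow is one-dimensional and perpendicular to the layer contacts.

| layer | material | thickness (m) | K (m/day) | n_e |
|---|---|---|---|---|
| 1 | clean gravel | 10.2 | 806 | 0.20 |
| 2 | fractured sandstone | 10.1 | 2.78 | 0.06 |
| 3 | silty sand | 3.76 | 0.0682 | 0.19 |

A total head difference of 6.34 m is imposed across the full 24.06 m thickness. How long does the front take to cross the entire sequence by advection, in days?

With flow normal to the layers, continuity requires the same specific discharge q through every layer.
Σ(b_i/K_i) = 10.2/806 + 10.1/2.78 + 3.76/0.0682 = 58.78 d.
q = Δh / Σ(b_i/K_i) = 6.34 / 58.78 = 0.1079 m/day.
In each layer the seepage velocity is v_i = q/n_i, so the layer transit time is t_i = b_i·n_i / q:
  layer 1 (clean gravel): t_1 = 10.2 × 0.20 / 0.1079 = 18.91 d
  layer 2 (fractured sandstone): t_2 = 10.1 × 0.06 / 0.1079 = 5.618 d
  layer 3 (silty sand): t_3 = 3.76 × 0.19 / 0.1079 = 6.623 d
Total t = Σ t_i = 31.15 days.

31.2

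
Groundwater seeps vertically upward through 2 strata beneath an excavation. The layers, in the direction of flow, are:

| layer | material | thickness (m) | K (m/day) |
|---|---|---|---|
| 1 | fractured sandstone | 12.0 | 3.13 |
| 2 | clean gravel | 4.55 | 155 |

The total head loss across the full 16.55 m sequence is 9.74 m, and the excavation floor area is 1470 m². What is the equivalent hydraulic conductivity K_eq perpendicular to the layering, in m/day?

4.28

Flow is perpendicular to layering, so the layers act in series and the equivalent K is the thickness-weighted harmonic mean.
Total thickness L = 12.0 + 4.55 = 16.55 m.
Σ(b_i/K_i) = 12.0/3.13 + 4.55/155 = 3.863 d.
K_eq = L / Σ(b_i/K_i) = 16.55 / 3.863 = 4.284 m/day.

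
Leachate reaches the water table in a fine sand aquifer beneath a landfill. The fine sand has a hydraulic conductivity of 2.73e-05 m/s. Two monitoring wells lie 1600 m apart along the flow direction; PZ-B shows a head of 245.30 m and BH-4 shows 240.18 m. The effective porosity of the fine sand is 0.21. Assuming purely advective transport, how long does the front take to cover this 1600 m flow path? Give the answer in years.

Convert K: 2.73e-05 m/s × 86400 = 2.359 m/day.
Hydraulic gradient i = (245.30 − 240.18) / 1600 = 5.12 / 1600 = 0.003200.
Darcy flux q = K · i = 2.359 × 0.003200 = 0.007548 m/day.
Seepage velocity v = q / n_e = 0.007548 / 0.21 = 0.03594 m/day.
Travel time t = L / v = 1600 / 0.03594 = 44516 days = 121.9 years.

122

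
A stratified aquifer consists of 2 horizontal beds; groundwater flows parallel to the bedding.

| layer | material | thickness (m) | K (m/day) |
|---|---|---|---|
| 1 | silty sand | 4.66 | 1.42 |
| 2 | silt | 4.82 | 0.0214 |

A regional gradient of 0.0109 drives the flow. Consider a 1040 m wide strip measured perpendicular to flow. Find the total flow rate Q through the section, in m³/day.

Flow is parallel to layering, so each bed carries its own Darcy discharge and the transmissivities add.
Σ(K_i·b_i) = 1.42×4.66 + 0.0214×4.82 = 6.720 m²/day.
Hydraulic gradient i = 0.0109.
Q = Σ(K_i·b_i) · W · i = 6.720 × 1040 × 0.01090 = 76.18 m³/day.

76.2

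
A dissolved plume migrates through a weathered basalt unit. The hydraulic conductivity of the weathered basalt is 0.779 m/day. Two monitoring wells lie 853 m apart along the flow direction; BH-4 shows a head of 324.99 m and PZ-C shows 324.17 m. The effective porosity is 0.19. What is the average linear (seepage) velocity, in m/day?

Hydraulic gradient i = (324.99 − 324.17) / 853 = 0.82 / 853 = 0.0009613.
Darcy flux q = K · i = 0.7790 × 0.0009613 = 0.0007489 m/day.
Seepage velocity v = q / n_e = 0.0007489 / 0.19 = 0.003941 m/day.

0.00394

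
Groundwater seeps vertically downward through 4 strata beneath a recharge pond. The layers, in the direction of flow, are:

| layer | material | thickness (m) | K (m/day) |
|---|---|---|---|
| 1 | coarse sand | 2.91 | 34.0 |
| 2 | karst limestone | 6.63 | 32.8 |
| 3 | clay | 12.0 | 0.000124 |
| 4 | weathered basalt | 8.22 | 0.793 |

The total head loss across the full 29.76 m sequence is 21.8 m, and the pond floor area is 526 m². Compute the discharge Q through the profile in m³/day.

Flow is perpendicular to layering, so the layers act in series and the equivalent K is the thickness-weighted harmonic mean.
Total thickness L = 2.91 + 6.63 + 12.0 + 8.22 = 29.76 m.
Σ(b_i/K_i) = 2.91/34.0 + 6.63/32.8 + 12.0/0.000124 + 8.22/0.793 = 96785 d.
K_eq = L / Σ(b_i/K_i) = 29.76 / 96785 = 0.0003075 m/day.
Q = K_eq · A · (Δh/L) = 0.0003075 × 526 × (21.8/29.76) = 0.1185 m³/day.

0.118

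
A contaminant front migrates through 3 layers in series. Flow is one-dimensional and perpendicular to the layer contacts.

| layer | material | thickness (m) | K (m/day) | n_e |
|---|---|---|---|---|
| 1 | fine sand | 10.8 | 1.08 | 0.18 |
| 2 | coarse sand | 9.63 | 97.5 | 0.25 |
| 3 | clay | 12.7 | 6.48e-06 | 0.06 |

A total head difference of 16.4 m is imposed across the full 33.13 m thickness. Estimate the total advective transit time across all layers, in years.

With flow normal to the layers, continuity requires the same specific discharge q through every layer.
Σ(b_i/K_i) = 10.8/1.08 + 9.63/97.5 + 12.7/6.48e-06 = 1.960e+06 d.
q = Δh / Σ(b_i/K_i) = 16.4 / 1.960e+06 = 8.368e-06 m/day.
In each layer the seepage velocity is v_i = q/n_i, so the layer transit time is t_i = b_i·n_i / q:
  layer 1 (fine sand): t_1 = 10.8 × 0.18 / 8.368e-06 = 2.323e+05 d
  layer 2 (coarse sand): t_2 = 9.63 × 0.25 / 8.368e-06 = 2.877e+05 d
  layer 3 (clay): t_3 = 12.7 × 0.06 / 8.368e-06 = 91063 d
Total t = Σ t_i = 6.111e+05 days = 1673 years.

1670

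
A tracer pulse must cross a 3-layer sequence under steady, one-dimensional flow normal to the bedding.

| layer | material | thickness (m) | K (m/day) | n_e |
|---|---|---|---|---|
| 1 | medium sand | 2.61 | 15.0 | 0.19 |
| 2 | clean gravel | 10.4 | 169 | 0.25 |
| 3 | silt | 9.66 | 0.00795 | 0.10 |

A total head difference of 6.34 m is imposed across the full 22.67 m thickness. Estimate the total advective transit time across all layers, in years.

With flow normal to the layers, continuity requires the same specific discharge q through every layer.
Σ(b_i/K_i) = 2.61/15.0 + 10.4/169 + 9.66/0.00795 = 1215 d.
q = Δh / Σ(b_i/K_i) = 6.34 / 1215 = 0.005217 m/day.
In each layer the seepage velocity is v_i = q/n_i, so the layer transit time is t_i = b_i·n_i / q:
  layer 1 (medium sand): t_1 = 2.61 × 0.19 / 0.005217 = 95.06 d
  layer 2 (clean gravel): t_2 = 10.4 × 0.25 / 0.005217 = 498.4 d
  layer 3 (silt): t_3 = 9.66 × 0.10 / 0.005217 = 185.2 d
Total t = Σ t_i = 778.6 days = 2.132 years.

2.13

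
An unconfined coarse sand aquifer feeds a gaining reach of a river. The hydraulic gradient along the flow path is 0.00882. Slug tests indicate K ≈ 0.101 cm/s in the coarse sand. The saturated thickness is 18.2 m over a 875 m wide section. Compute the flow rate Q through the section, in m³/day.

12300

Convert K: 0.101 cm/s × 864 = 87.26 m/day.
Cross-sectional area A = 875 × 18.2 = 15925 m².
Hydraulic gradient i = 0.00882.
Darcy's law: Q = K · A · i = 87.26 × 15925 × 0.008820 = 12257 m³/day.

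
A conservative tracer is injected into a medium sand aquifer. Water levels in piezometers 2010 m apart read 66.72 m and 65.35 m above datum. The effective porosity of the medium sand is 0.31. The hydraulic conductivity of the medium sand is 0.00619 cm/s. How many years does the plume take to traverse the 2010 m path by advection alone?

Convert K: 0.00619 cm/s × 864 = 5.348 m/day.
Hydraulic gradient i = (66.72 − 65.35) / 2010 = 1.37 / 2010 = 0.0006816.
Darcy flux q = K · i = 5.348 × 0.0006816 = 0.003645 m/day.
Seepage velocity v = q / n_e = 0.003645 / 0.31 = 0.01176 m/day.
Travel time t = L / v = 2010 / 0.01176 = 1.709e+05 days = 468.0 years.

468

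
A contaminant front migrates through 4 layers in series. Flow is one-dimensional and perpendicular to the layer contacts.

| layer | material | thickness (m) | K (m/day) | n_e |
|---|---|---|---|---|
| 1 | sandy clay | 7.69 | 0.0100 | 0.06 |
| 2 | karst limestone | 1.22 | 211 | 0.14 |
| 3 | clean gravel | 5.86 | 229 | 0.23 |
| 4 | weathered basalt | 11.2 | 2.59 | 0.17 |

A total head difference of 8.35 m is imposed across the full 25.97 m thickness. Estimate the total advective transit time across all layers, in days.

With flow normal to the layers, continuity requires the same specific discharge q through every layer.
Σ(b_i/K_i) = 7.69/0.0100 + 1.22/211 + 5.86/229 + 11.2/2.59 = 773.4 d.
q = Δh / Σ(b_i/K_i) = 8.35 / 773.4 = 0.01080 m/day.
In each layer the seepage velocity is v_i = q/n_i, so the layer transit time is t_i = b_i·n_i / q:
  layer 1 (sandy clay): t_1 = 7.69 × 0.06 / 0.01080 = 42.73 d
  layer 2 (karst limestone): t_2 = 1.22 × 0.14 / 0.01080 = 15.82 d
  layer 3 (clean gravel): t_3 = 5.86 × 0.23 / 0.01080 = 124.8 d
  layer 4 (weathered basalt): t_4 = 11.2 × 0.17 / 0.01080 = 176.3 d
Total t = Σ t_i = 359.7 days.

360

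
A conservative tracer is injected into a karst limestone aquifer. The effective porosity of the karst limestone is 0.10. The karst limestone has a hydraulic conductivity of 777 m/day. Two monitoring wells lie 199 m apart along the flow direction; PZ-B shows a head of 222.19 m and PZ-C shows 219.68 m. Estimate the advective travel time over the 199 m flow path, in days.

2.03

Hydraulic gradient i = (222.19 − 219.68) / 199 = 2.51 / 199 = 0.01261.
Darcy flux q = K · i = 777.0 × 0.01261 = 9.800 m/day.
Seepage velocity v = q / n_e = 9.800 / 0.10 = 98.00 m/day.
Travel time t = L / v = 199 / 98.00 = 2.031 days.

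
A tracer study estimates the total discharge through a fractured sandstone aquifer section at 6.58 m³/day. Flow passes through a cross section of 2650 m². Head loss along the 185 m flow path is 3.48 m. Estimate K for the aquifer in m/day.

Hydraulic gradient i = Δh / L = 3.48 / 185 = 0.01881.
From Q = K·A·i, K = Q / (A·i) = 6.58 / (2650 × 0.01881) = 0.1320 m/day.

0.132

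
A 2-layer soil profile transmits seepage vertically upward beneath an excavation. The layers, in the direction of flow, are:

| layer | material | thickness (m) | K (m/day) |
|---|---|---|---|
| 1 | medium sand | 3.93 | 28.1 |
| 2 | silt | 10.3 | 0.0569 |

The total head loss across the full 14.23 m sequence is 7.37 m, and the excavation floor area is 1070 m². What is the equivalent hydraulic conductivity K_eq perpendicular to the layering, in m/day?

0.0785

Flow is perpendicular to layering, so the layers act in series and the equivalent K is the thickness-weighted harmonic mean.
Total thickness L = 3.93 + 10.3 = 14.23 m.
Σ(b_i/K_i) = 3.93/28.1 + 10.3/0.0569 = 181.2 d.
K_eq = L / Σ(b_i/K_i) = 14.23 / 181.2 = 0.07855 m/day.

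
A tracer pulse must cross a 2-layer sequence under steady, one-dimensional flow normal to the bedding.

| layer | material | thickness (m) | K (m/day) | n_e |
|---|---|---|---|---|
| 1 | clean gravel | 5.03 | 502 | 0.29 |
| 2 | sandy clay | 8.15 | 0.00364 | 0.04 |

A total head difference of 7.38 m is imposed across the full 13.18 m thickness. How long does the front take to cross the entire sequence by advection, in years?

With flow normal to the layers, continuity requires the same specific discharge q through every layer.
Σ(b_i/K_i) = 5.03/502 + 8.15/0.00364 = 2239 d.
q = Δh / Σ(b_i/K_i) = 7.38 / 2239 = 0.003296 m/day.
In each layer the seepage velocity is v_i = q/n_i, so the layer transit time is t_i = b_i·n_i / q:
  layer 1 (clean gravel): t_1 = 5.03 × 0.29 / 0.003296 = 442.6 d
  layer 2 (sandy clay): t_2 = 8.15 × 0.04 / 0.003296 = 98.91 d
Total t = Σ t_i = 541.5 days = 1.482 years.

1.48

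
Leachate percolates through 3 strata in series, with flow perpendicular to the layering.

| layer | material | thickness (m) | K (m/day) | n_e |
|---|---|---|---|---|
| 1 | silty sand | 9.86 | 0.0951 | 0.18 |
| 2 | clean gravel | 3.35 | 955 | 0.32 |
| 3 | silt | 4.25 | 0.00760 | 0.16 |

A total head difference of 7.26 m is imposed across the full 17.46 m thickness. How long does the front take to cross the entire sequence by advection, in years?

0.882

With flow normal to the layers, continuity requires the same specific discharge q through every layer.
Σ(b_i/K_i) = 9.86/0.0951 + 3.35/955 + 4.25/0.00760 = 662.9 d.
q = Δh / Σ(b_i/K_i) = 7.26 / 662.9 = 0.01095 m/day.
In each layer the seepage velocity is v_i = q/n_i, so the layer transit time is t_i = b_i·n_i / q:
  layer 1 (silty sand): t_1 = 9.86 × 0.18 / 0.01095 = 162.1 d
  layer 2 (clean gravel): t_2 = 3.35 × 0.32 / 0.01095 = 97.88 d
  layer 3 (silt): t_3 = 4.25 × 0.16 / 0.01095 = 62.09 d
Total t = Σ t_i = 322.0 days = 0.8817 years.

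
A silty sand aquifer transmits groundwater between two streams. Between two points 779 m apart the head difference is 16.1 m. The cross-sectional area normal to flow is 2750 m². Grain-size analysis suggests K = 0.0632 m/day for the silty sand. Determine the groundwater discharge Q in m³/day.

3.59

Hydraulic gradient i = Δh / L = 16.1 / 779 = 0.02067.
Darcy's law: Q = K · A · i = 0.06320 × 2750 × 0.02067 = 3.592 m³/day.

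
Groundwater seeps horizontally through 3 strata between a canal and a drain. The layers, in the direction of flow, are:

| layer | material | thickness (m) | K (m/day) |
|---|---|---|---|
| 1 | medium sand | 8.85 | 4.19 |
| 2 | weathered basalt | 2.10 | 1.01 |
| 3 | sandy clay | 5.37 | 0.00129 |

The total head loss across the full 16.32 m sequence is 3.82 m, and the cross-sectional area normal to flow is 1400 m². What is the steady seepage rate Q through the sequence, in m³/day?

Flow is perpendicular to layering, so the layers act in series and the equivalent K is the thickness-weighted harmonic mean.
Total thickness L = 8.85 + 2.10 + 5.37 = 16.32 m.
Σ(b_i/K_i) = 8.85/4.19 + 2.10/1.01 + 5.37/0.00129 = 4167 d.
K_eq = L / Σ(b_i/K_i) = 16.32 / 4167 = 0.003917 m/day.
Q = K_eq · A · (Δh/L) = 0.003917 × 1400 × (3.82/16.32) = 1.283 m³/day.

1.28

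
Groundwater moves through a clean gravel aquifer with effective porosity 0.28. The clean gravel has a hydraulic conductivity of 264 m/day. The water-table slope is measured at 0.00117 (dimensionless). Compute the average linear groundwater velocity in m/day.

1.10

Hydraulic gradient i = 0.00117.
Darcy flux q = K · i = 264.0 × 0.001170 = 0.3089 m/day.
Seepage velocity v = q / n_e = 0.3089 / 0.28 = 1.103 m/day.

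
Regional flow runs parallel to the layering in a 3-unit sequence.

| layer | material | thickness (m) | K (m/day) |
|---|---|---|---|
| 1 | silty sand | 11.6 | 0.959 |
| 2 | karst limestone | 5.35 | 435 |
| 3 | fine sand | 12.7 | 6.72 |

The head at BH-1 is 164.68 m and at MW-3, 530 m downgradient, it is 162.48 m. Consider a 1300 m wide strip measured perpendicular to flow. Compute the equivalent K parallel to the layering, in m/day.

81.7

Flow is parallel to layering, so each bed carries its own Darcy discharge and the transmissivities add.
Σ(K_i·b_i) = 0.959×11.6 + 435×5.35 + 6.72×12.7 = 2424 m²/day.
Total thickness b = 29.65 m, so K_eq = Σ(K_i·b_i)/b = 81.74 m/day.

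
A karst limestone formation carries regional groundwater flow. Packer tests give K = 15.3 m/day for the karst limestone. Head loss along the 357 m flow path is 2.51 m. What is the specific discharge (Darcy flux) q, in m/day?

0.108

Hydraulic gradient i = Δh / L = 2.51 / 357 = 0.007031.
Specific discharge q = K · i = 15.30 × 0.007031 = 0.1076 m/day.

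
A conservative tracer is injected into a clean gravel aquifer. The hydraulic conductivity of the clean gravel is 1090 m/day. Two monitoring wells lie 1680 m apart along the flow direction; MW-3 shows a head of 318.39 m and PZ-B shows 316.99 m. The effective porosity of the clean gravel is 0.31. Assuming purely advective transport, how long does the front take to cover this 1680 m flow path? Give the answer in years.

Hydraulic gradient i = (318.39 − 316.99) / 1680 = 1.4 / 1680 = 0.0008333.
Darcy flux q = K · i = 1090 × 0.0008333 = 0.9083 m/day.
Seepage velocity v = q / n_e = 0.9083 / 0.31 = 2.930 m/day.
Travel time t = L / v = 1680 / 2.930 = 573.4 days = 1.570 years.

1.57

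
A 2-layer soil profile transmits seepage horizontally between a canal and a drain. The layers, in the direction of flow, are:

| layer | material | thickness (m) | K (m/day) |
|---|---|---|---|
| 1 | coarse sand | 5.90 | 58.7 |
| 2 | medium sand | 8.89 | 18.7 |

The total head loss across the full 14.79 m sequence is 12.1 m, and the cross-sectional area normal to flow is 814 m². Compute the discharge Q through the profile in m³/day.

Flow is perpendicular to layering, so the layers act in series and the equivalent K is the thickness-weighted harmonic mean.
Total thickness L = 5.90 + 8.89 = 14.79 m.
Σ(b_i/K_i) = 5.90/58.7 + 8.89/18.7 = 0.5759 d.
K_eq = L / Σ(b_i/K_i) = 14.79 / 0.5759 = 25.68 m/day.
Q = K_eq · A · (Δh/L) = 25.68 × 814 × (12.1/14.79) = 17102 m³/day.

17100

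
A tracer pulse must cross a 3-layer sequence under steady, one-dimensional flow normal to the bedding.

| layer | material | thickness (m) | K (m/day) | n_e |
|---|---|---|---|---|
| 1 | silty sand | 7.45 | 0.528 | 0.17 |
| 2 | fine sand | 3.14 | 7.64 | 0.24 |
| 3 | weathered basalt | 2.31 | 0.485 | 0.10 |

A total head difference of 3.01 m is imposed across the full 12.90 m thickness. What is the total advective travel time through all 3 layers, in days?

14.4

With flow normal to the layers, continuity requires the same specific discharge q through every layer.
Σ(b_i/K_i) = 7.45/0.528 + 3.14/7.64 + 2.31/0.485 = 19.28 d.
q = Δh / Σ(b_i/K_i) = 3.01 / 19.28 = 0.1561 m/day.
In each layer the seepage velocity is v_i = q/n_i, so the layer transit time is t_i = b_i·n_i / q:
  layer 1 (silty sand): t_1 = 7.45 × 0.17 / 0.1561 = 8.114 d
  layer 2 (fine sand): t_2 = 3.14 × 0.24 / 0.1561 = 4.828 d
  layer 3 (weathered basalt): t_3 = 2.31 × 0.10 / 0.1561 = 1.480 d
Total t = Σ t_i = 14.42 days.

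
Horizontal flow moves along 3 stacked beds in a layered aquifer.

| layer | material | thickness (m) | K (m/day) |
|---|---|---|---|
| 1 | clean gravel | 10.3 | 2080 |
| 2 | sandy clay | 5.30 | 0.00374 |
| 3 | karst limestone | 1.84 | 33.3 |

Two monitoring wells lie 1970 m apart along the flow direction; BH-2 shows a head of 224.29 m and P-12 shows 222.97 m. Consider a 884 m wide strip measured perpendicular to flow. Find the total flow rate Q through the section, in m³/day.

Flow is parallel to layering, so each bed carries its own Darcy discharge and the transmissivities add.
Σ(K_i·b_i) = 2080×10.3 + 0.00374×5.30 + 33.3×1.84 = 21485 m²/day.
Hydraulic gradient i = (224.29 − 222.97) / 1970 = 1.32 / 1970 = 0.0006701.
Q = Σ(K_i·b_i) · W · i = 21485 × 884 × 0.0006701 = 12726 m³/day.

12700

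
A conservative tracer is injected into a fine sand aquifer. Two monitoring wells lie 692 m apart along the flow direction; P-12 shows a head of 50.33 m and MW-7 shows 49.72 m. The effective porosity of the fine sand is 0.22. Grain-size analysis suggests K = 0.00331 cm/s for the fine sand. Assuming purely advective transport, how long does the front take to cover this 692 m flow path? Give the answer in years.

165

Convert K: 0.00331 cm/s × 864 = 2.860 m/day.
Hydraulic gradient i = (50.33 − 49.72) / 692 = 0.61 / 692 = 0.0008815.
Darcy flux q = K · i = 2.860 × 0.0008815 = 0.002521 m/day.
Seepage velocity v = q / n_e = 0.002521 / 0.22 = 0.01146 m/day.
Travel time t = L / v = 692 / 0.01146 = 60390 days = 165.3 years.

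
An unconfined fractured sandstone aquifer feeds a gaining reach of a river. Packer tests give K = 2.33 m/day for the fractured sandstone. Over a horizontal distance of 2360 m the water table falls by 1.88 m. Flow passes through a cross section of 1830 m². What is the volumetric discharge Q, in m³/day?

Hydraulic gradient i = Δh / L = 1.88 / 2360 = 0.0007966.
Darcy's law: Q = K · A · i = 2.330 × 1830 × 0.0007966 = 3.397 m³/day.

3.40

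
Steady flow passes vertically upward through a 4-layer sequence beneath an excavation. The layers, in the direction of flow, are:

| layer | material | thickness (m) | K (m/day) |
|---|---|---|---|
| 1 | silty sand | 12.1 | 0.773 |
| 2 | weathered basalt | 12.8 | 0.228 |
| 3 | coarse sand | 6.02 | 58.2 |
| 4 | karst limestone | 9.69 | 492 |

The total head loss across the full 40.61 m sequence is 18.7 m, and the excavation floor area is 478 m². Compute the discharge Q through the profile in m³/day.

124

Flow is perpendicular to layering, so the layers act in series and the equivalent K is the thickness-weighted harmonic mean.
Total thickness L = 12.1 + 12.8 + 6.02 + 9.69 = 40.61 m.
Σ(b_i/K_i) = 12.1/0.773 + 12.8/0.228 + 6.02/58.2 + 9.69/492 = 71.92 d.
K_eq = L / Σ(b_i/K_i) = 40.61 / 71.92 = 0.5647 m/day.
Q = K_eq · A · (Δh/L) = 0.5647 × 478 × (18.7/40.61) = 124.3 m³/day.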